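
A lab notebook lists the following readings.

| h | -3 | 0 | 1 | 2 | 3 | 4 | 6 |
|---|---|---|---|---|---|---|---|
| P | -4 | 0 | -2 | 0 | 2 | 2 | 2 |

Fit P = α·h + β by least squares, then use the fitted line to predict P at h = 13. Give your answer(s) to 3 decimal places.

From the data, Σh·h = 75, Σh = 13, Σ1 = 7.
For MᵀP: Σh·P = 36, ΣP = 0.
So MᵀM·[α, β]ᵀ = MᵀP: [[75, 13]; [13, 7]]·[α, β]ᵀ = [36, 0]ᵀ.
Eliminating β: 7·(row 1) − 13·(row 2) gives 356·α = 7·36 − 13·0 = 252, so α = 63/89.
Then β = (0 − 13·(63/89))/7 = -117/89.
At h = 13: P̂ = (63/89)·(13) + (-117/89)·(1) = 702/89.

P̂ = 7.888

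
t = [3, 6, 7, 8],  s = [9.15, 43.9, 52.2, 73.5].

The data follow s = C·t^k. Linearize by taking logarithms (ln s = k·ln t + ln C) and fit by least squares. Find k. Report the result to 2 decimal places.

Let Y = ln s. Fitting Y = k·ln t + ln C by least squares:
Σln t = 6.9157, Σ(ln t)² = 12.5280, Σln s = 14.2480, Σln t·ln s = 25.8405.
Equations: 12.5280·k + 6.9157·ln C = 25.8405;  6.9157·k + 4·ln C = 14.2480.
Solving (det = 2.2847): k = 2.11255, ln C = -0.09044.

k = 2.11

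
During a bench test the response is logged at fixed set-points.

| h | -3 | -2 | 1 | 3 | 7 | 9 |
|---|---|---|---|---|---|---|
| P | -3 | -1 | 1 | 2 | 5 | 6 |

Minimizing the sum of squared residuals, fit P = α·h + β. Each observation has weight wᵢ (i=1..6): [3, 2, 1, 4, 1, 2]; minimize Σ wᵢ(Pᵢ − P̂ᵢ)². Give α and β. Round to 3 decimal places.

α = 0.724, β = -0.239

With design matrix A, AᵀWA = [[283, 25]; [25, 13]] and AᵀWP = [199, 15]ᵀ.
Determinant 283·13 − 25² = 3054.
α = (199·13 − 25·15)/3054 = 1106/1527; β = (283·15 − 25·199)/3054 = -365/1527.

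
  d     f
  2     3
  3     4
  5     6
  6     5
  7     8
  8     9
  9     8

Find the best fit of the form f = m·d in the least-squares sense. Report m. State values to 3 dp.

AᵀA·[m]ᵀ = Aᵀf reads: 268·m = 278.
(Σd·d = 268, Σd·f = 278.)
Hence m = 278 / 268 ≈ 1.03731.

m = 1.037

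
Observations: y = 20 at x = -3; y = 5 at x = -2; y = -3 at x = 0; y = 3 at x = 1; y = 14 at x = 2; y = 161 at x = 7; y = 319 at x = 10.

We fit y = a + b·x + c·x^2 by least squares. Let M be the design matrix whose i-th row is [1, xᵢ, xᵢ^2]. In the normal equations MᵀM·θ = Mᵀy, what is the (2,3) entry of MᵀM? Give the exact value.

Row 2 ↔ basis x, column 3 ↔ basis x^2, so (MᵀM)_{2,3} = Σᵢ (x)·(x^2) = (-3)·(9) + (-2)·(4) + (0)·(0) + (1)·(1) + (2)·(4) + (7)·(49) + (10)·(100) = 1317.

1317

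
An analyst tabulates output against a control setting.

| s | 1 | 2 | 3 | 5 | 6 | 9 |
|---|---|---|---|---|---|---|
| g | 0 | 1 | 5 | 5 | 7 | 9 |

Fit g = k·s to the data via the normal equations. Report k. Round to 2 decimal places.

Forming MᵀM = [[156]] and Mᵀg = [165]ᵀ gives MᵀM·[k]ᵀ = Mᵀg.
k = 165/156 = 1.05769.

k = 1.06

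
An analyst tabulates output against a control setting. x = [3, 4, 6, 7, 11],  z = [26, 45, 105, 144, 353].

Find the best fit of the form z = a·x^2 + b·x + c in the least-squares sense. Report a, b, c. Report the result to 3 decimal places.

The normal equations are: 18675·a + 1981·b + 231·c = 54503;  1981·a + 231·b + 31·c = 5779;  231·a + 31·b + 5·c = 673.
(Σx^2·x^2 = 18675, Σx^2·x = 1981, Σx^2 = 231, Σx·x = 231, Σx = 31, Σ1 = 5, Σx^2·z = 54503, Σx·z = 5779, Σz = 673.)
Solving the 3×3 system (Gaussian elimination) gives a = 33414/11659, b = 10088/11659, c = -36971/11659.

a = 2.866, b = 0.865, c = -3.171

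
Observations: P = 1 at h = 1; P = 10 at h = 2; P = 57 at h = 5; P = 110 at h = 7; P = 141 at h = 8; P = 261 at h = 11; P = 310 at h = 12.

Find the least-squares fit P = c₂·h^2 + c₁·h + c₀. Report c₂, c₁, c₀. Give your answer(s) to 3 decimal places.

Compute the Gram sums: Σh^2·h^2 = 42516, Σh^2·h = 4048, Σh^2 = 408, Σh·h = 408, Σh = 46, Σ1 = 7.
And Σh^2·P = 92101, Σh·P = 8795, ΣP = 890.
AᵀA·[c₂, c₁, c₀]ᵀ = AᵀP becomes [[42516, 4048, 408]; [4048, 408, 46]; [408, 46, 7]]·[c₂, c₁, c₀]ᵀ = [92101, 8795, 890]ᵀ.
Solving the 3×3 system (Gaussian elimination) gives c₂ = 394085/196532, c₁ = 382253/196532, c₀ = -246917/98266.

c₂ = 2.005, c₁ = 1.945, c₀ = -2.513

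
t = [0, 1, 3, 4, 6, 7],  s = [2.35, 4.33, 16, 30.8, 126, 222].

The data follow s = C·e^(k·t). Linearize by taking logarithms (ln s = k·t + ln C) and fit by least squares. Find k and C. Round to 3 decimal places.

k = 0.658, C = 2.279

Taking logs, ln s = k·t + ln C, so regress ln s on t.
Σt = 21.0000, Σ(t)² = 111.0000, Σln s = 18.7590, Σt·ln s = 90.3298.
Equations: 111.0000·k + 21.0000·ln C = 90.3298;  21.0000·k + 6·ln C = 18.7590.
Δ = 111.0000·6 − (21.0000)² = 225.0000; k = (90.3298·6 − 21.0000·18.7590)/225.0000 = 0.65795, ln C = (111.0000·18.7590 − 21.0000·90.3298)/225.0000 = 0.82368, so C = exp(0.82368) = 2.27887.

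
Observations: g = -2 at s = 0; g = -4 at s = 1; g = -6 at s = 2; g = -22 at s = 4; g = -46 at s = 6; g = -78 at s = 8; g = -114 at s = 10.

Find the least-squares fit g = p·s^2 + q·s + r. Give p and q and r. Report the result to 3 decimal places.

With design matrix M, MᵀM = [[15665, 1801, 221]; [1801, 221, 31]; [221, 31, 7]] and Mᵀg = [-18428, -2144, -272]ᵀ.
Solving the 3×3 system (Gaussian elimination) gives p = -89806/89481, q = -122020/89481, r = -33766/29827.

p = -1.004, q = -1.364, r = -1.132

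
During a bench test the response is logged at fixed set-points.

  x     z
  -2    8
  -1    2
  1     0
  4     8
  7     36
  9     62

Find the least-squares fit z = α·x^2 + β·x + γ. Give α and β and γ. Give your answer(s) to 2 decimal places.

α = 0.96, β = -1.72, γ = 0.20

From the data, Σx^2·x^2 = 9236, Σx^2·x = 1128, Σx^2 = 152, Σx·x = 152, Σx = 18, Σ1 = 6.
Moment sums: Σx^2·z = 6948, Σx·z = 824, Σz = 116.
MᵀM·[α, β, γ]ᵀ = Mᵀz becomes [[9236, 1128, 152]; [1128, 152, 18]; [152, 18, 6]]·[α, β, γ]ᵀ = [6948, 824, 116]ᵀ.
Inverting the 3×3 Gram matrix, [α, β, γ]ᵀ = [559/583, -7010/4081, 800/4081]ᵀ.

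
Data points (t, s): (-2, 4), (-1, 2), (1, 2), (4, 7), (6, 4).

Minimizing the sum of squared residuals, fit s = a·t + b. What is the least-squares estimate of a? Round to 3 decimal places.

Compute the Gram sums: Σt·t = 58, Σt = 8, Σ1 = 5.
For Xᵀs: Σt·s = 44, Σs = 19.
So XᵀX·[a, b]ᵀ = Xᵀs: [[58, 8]; [8, 5]]·[a, b]ᵀ = [44, 19]ᵀ.
Determinant 58·5 − 8² = 226.
a = (44·5 − 8·19)/226 = 34/113; b = (58·19 − 8·44)/226 = 375/113.

a = 0.301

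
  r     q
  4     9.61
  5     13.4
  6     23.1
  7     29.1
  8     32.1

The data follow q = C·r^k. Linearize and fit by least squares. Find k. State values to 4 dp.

Let Y = ln q. Fitting Y = k·ln r + ln C by least squares:
XᵀX = [[15.8331, 8.8128]; [8.8128, 5]], rhs = [26.7121, 14.8375]ᵀ  (here Σln r = 8.8128, Σ(ln r)² = 15.8331, Σln q = 14.8375, Σln r·ln q = 26.7121).
Slope k = (n·Σln r·ln q − Σln r·Σln q)/(n·Σ(ln r)² − (Σln r)²) = (5·26.7121 − 8.8128·14.8375)/1.4995 = 1.86721; ln C = (Σln q − k·Σln r)/n = -0.32359.

k = 1.8672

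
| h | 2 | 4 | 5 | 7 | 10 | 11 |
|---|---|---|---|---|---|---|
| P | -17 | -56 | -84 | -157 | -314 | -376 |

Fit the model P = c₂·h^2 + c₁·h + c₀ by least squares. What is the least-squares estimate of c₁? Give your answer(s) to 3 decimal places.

c₁ = -1.564

The normal equations are: 27939·c₂ + 2871·c₁ + 315·c₀ = -87653;  2871·c₂ + 315·c₁ + 39·c₀ = -9053;  315·c₂ + 39·c₁ + 6·c₀ = -1004.
Solving the 3×3 system (Gaussian elimination) gives c₂ = -2267/768, c₁ = -1201/768, c₀ = -211/96.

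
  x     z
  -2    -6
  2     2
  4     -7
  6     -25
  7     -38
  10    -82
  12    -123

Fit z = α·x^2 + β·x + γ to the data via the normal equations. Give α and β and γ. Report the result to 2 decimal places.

Compute the Gram sums: Σx^2·x^2 = 34721, Σx^2·x = 3351, Σx^2 = 353, Σx·x = 353, Σx = 39, Σ1 = 7.
Right-hand side: Σx^2·z = -28802, Σx·z = -2724, Σz = -279.
AᵀA·[α, β, γ]ᵀ = Aᵀz becomes [[34721, 3351, 353]; [3351, 353, 39]; [353, 39, 7]]·[α, β, γ]ᵀ = [-28802, -2724, -279]ᵀ.
Inverting the 3×3 Gram matrix, [α, β, γ]ᵀ = [-1001/1000, 151269/95000, 41573/23750]ᵀ.

α = -1.00, β = 1.59, γ = 1.75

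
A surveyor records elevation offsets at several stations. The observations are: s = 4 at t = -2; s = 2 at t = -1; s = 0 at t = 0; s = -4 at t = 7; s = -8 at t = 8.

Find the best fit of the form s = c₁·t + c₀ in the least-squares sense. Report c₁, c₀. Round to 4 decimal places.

c₁ = -0.9821, c₀ = 1.1570

Compute the Gram sums: Σt·t = 118, Σt = 12, Σ1 = 5.
For Aᵀs: Σt·s = -102, Σs = -6.
So AᵀA·[c₁, c₀]ᵀ = Aᵀs: [[118, 12]; [12, 5]]·[c₁, c₀]ᵀ = [-102, -6]ᵀ.
Eliminating c₀: 5·(row 1) − 12·(row 2) gives 446·c₁ = 5·(-102) − 12·(-6) = -438, so c₁ = -219/223.
Then c₀ = ((-6) − 12·(-219/223))/5 = 258/223.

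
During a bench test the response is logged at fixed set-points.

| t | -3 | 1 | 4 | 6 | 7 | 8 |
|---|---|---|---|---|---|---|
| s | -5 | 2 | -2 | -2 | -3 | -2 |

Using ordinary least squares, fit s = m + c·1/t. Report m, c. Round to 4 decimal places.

Compute the Gram sums: Σ1 = 6, Σ1/t = 227/168, Σ1/t·1/t = 34925/28224.
Moment sums: Σs = -12, Σ1/t·s = 181/84.
XᵀX·[m, c]ᵀ = Xᵀs becomes [[6, 227/168]; [227/168, 34925/28224]]·[m, c]ᵀ = [-12, 181/84]ᵀ.
Δ = 6·(34925/28224) − (227/168)² = 158021/28224.
m = ((-12)·(34925/28224) − (227/168)·(181/84))/(158021/28224) = -501274/158021; c = (6·(181/84) − (227/168)·(-12))/(158021/28224) = 822528/158021.

m = -3.1722, c = 5.2052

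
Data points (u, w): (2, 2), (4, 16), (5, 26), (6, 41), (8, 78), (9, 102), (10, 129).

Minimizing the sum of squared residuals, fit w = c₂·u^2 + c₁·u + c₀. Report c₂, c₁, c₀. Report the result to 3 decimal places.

c₂ = 1.549, c₁ = -2.786, c₀ = 1.642

Sums needed: Σu^2·u^2 = 22850, Σu^2·u = 2654, Σu^2 = 326, Σu·u = 326, Σu = 44, Σ1 = 7.
And Σu^2·w = 28544, Σu·w = 3276, Σw = 394.
Solving the 3×3 system (Gaussian elimination) gives c₂ = 8915/5754, c₁ = -16031/5754, c₀ = 225/137.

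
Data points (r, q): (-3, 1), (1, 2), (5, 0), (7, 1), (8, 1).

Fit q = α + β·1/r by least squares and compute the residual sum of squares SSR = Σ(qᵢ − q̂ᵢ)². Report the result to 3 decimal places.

Entries of MᵀM: Σ1 = 5, Σ1/r = 953/840, Σ1/r·1/r = 837649/705600.
Moment sums: Σq = 5, Σ1/r·q = 325/168.
So MᵀM·[α, β]ᵀ = Mᵀq: [[5, 953/840]; [953/840, 837649/705600]]·[α, β]ᵀ = [5, 325/168]ᵀ.
det = 5·(837649/705600) − (953/840)² = 820009/176400.
α = (5·(837649/705600) − (953/840)·(325/168))/(820009/176400) = 659905/820009; β = (5·(325/168) − (953/840)·5)/(820009/176400) = 705600/820009.
Residuals: 395304/820009, 274513/820009, -801025/820009, 59304/820009, 71904/820009; SSR = 1075538/820009.

SSR = 1.312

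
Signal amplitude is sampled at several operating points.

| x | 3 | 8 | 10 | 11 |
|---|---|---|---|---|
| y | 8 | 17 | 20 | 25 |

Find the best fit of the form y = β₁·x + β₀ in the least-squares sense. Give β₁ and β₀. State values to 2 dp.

MᵀM·[β₁, β₀]ᵀ = Mᵀy reads: 294·β₁ + 32·β₀ = 635;  32·β₁ + 4·β₀ = 70.
Eliminating β₀: 4·(row 1) − 32·(row 2) gives 152·β₁ = 4·635 − 32·70 = 300, so β₁ = 75/38.
Then β₀ = (70 − 32·(75/38))/4 = 65/38.

β₁ = 1.97, β₀ = 1.71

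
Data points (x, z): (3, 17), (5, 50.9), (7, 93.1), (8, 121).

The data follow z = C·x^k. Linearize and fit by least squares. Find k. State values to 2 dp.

Linearized form: ln z = k·ln x + ln C. From the 4 transformed points,
Over the data: Σln x = 6.7334, Σ(ln x)² = 11.9079, Σln z = 16.0925, Σln x·ln z = 28.2322.
Normal system: [[11.9079, 6.7334]; [6.7334, 4]]·[k, ln C]ᵀ = [28.2322, 16.0925]ᵀ.
Solving (det = 2.2928): k = 1.99365, ln C = 0.66712.

k = 1.99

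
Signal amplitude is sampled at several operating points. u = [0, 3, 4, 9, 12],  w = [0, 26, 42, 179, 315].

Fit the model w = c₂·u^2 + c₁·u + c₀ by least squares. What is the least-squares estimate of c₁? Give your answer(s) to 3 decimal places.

c₁ = 1.957

Sums needed: Σu^2·u^2 = 27634, Σu^2·u = 2548, Σu^2 = 250, Σu·u = 250, Σu = 28, Σ1 = 5.
Moment sums: Σu^2·w = 60765, Σu·w = 5637, Σw = 562.
So MᵀM·[c₂, c₁, c₀]ᵀ = Mᵀw: [[27634, 2548, 250]; [2548, 250, 28]; [250, 28, 5]]·[c₂, c₁, c₀]ᵀ = [60765, 5637, 562]ᵀ.
Solving the 3×3 system (Gaussian elimination) gives c₂ = 51691/25718, c₁ = 7191/3674, c₀ = 1103/1169.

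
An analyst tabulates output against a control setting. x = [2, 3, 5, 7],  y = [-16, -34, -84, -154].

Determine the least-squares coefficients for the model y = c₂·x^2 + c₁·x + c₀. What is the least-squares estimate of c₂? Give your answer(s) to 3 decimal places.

The normal equations are: 3123·c₂ + 503·c₁ + 87·c₀ = -10016;  503·c₂ + 87·c₁ + 17·c₀ = -1632;  87·c₂ + 17·c₁ + 4·c₀ = -288.
(Σx^2·x^2 = 3123, Σx^2·x = 503, Σx^2 = 87, Σx·x = 87, Σx = 17, Σ1 = 4, Σx^2·y = -10016, Σx·y = -1632, Σy = -288.)
Row-reducing yields c₂ = -488/199, c₁ = -1096/199, c₀ = 944/199.

c₂ = -2.452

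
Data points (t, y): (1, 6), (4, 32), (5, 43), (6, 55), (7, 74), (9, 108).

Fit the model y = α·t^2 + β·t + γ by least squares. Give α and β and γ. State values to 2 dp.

α = 0.87, β = 4.05, γ = 1.15

XᵀX·[α, β, γ]ᵀ = Xᵀy reads: 11140·α + 1478·β + 208·γ = 15947;  1478·α + 208·β + 32·γ = 2169;  208·α + 32·β + 6·γ = 318.
Solving the 3×3 system (Gaussian elimination) gives α = 2017/2310, β = 9349/2310, γ = 63/55.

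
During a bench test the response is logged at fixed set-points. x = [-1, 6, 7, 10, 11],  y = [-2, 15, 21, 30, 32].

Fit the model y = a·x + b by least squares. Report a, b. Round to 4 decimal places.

a = 2.8857, b = 0.1547

Compute the Gram sums: Σx·x = 307, Σx = 33, Σ1 = 5.
Moment sums: Σx·y = 891, Σy = 96.
AᵀA·[a, b]ᵀ = Aᵀy becomes [[307, 33]; [33, 5]]·[a, b]ᵀ = [891, 96]ᵀ.
Determinant 307·5 − 33² = 446.
a = (891·5 − 33·96)/446 = 1287/446; b = (307·96 − 33·891)/446 = 69/446.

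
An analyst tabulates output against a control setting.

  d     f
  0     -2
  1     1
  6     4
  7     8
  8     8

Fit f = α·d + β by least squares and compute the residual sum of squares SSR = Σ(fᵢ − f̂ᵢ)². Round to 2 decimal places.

SSR = 5.94

Entries of AᵀA: Σd·d = 150, Σd = 22, Σ1 = 5.
Right-hand side: Σd·f = 145, Σf = 19.
Normal equations: [[150, 22]; [22, 5]]·[α, β]ᵀ = [145, 19]ᵀ.
det = 150·5 − 22² = 266.
α = (145·5 − 22·19)/266 = 307/266; β = (150·19 − 22·145)/266 = -170/133.
Residuals: -96/133, 299/266, -219/133, 319/266, 6/133; SSR = 1579/266.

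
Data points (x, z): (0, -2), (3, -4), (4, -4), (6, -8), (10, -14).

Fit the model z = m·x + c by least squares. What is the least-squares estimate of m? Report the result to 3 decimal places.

m = -1.246

Forming AᵀA = [[161, 23]; [23, 5]] and Aᵀz = [-216, -32]ᵀ gives AᵀA·[m, c]ᵀ = Aᵀz.
Determinant 161·5 − 23² = 276.
m = ((-216)·5 − 23·(-32))/276 = -86/69; c = (161·(-32) − 23·(-216))/276 = -2/3.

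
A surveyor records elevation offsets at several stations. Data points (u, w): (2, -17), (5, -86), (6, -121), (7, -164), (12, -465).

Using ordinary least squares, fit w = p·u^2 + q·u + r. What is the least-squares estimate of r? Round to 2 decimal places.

With design matrix X, XᵀX = [[25074, 2420, 258]; [2420, 258, 32]; [258, 32, 5]] and Xᵀw = [-81570, -7918, -853]ᵀ.
Solving the 3×3 system (Gaussian elimination) gives p = -134514/43303, q = -57501/43303, r = -78563/43303.

r = -1.81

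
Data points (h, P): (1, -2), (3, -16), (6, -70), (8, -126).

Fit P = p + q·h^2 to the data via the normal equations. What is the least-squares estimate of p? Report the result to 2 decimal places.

p = 0.90

Sums needed: Σ1 = 4, Σh^2 = 110, Σh^2·h^2 = 5474.
Right-hand side: ΣP = -214, Σh^2·P = -10730.
AᵀA·[p, q]ᵀ = AᵀP becomes [[4, 110]; [110, 5474]]·[p, q]ᵀ = [-214, -10730]ᵀ.
Determinant 4·5474 − 110² = 9796.
p = ((-214)·5474 − 110·(-10730))/9796 = 2216/2449; q = (4·(-10730) − 110·(-214))/9796 = -4845/2449.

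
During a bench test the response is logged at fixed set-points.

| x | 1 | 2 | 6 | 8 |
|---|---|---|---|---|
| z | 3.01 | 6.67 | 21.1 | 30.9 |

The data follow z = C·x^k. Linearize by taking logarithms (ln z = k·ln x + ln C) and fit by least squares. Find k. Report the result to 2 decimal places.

k = 1.10

Taking logs, ln z = k·ln x + ln C, so regress ln z on ln x.
XᵀX = [[8.0149, 4.5643]; [4.5643, 4]], rhs = [13.9130, 9.4796]ᵀ  (here Σln x = 4.5643, Σ(ln x)² = 8.0149, Σln z = 9.4796, Σln x·ln z = 13.9130).
Slope k = (n·Σln x·ln z − Σln x·Σln z)/(n·Σ(ln x)² − (Σln x)²) = (4·13.9130 − 4.5643·9.4796)/11.2265 = 1.10308; ln C = (Σln z − k·Σln x)/n = 1.11119.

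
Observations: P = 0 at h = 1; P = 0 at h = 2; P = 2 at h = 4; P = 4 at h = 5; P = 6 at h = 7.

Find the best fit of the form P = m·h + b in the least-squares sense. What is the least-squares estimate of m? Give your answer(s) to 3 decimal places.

m = 1.070

Normal-equation sums: Σh·h = 95, Σh = 19, Σ1 = 5.
And Σh·P = 70, ΣP = 12.
So MᵀM·[m, b]ᵀ = MᵀP: [[95, 19]; [19, 5]]·[m, b]ᵀ = [70, 12]ᵀ.
Determinant 95·5 − 19² = 114.
m = (70·5 − 19·12)/114 = 61/57; b = (95·12 − 19·70)/114 = -5/3.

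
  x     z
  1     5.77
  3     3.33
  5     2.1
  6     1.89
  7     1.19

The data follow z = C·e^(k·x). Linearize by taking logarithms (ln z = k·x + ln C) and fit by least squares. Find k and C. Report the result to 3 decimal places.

k = -0.247, C = 7.300

With ln zᵢ as the transformed response and xᵢ as the regressor:
Σx = 22.0000, Σ(x)² = 120.0000, Σln z = 4.5081, Σx·ln z = 14.1084.
Equations: 120.0000·k + 22.0000·ln C = 14.1084;  22.0000·k + 5·ln C = 4.5081.
Slope k = (n·Σx·ln z − Σx·Σln z)/(n·Σ(x)² − (Σx)²) = (5·14.1084 − 22.0000·4.5081)/116.0000 = -0.24687; ln C = (Σln z − k·Σx)/n = 1.98783, so C = exp(1.98783) = 7.29968.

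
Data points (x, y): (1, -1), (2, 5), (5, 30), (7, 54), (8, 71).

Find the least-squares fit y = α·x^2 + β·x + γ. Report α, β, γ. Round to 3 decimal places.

Setting ∂/∂α … = 0 gives: 7139·α + 989·β + 143·γ = 7959;  989·α + 143·β + 23·γ = 1105;  143·α + 23·β + 5·γ = 159.
(Σx^2·x^2 = 7139, Σx^2·x = 989, Σx^2 = 143, Σx·x = 143, Σx = 23, Σ1 = 5, Σx^2·y = 7959, Σx·y = 1105, Σy = 159.)
Solving the 3×3 system (Gaussian elimination) gives α = 147/173, β = 1286/519, γ = -2024/519.

α = 0.850, β = 2.478, γ = -3.900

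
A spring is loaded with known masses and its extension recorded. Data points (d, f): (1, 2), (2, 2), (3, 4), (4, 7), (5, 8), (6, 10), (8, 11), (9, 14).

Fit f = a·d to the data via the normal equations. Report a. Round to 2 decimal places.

Forming AᵀA = [[236]] and Aᵀf = [360]ᵀ gives AᵀA·[a]ᵀ = Aᵀf.
Hence a = 360 / 236 ≈ 1.52542.

a = 1.53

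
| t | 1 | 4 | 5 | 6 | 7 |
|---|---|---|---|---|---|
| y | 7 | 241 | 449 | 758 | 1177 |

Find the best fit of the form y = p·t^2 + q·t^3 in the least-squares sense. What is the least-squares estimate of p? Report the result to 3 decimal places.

From the data, Σt^2·t^2 = 4579, Σt^2·t^3 = 28733, Σt^3·t^3 = 184027.
Right-hand side: Σt^2·y = 100049, Σt^3·y = 638995.
Δ = 4579·184027 − 28733² = 17074344.
p = (100049·184027 − 28733·638995)/17074344 = 4289499/1422862; q = (4579·638995 − 28733·100049)/17074344 = 4270849/1422862.

p = 3.015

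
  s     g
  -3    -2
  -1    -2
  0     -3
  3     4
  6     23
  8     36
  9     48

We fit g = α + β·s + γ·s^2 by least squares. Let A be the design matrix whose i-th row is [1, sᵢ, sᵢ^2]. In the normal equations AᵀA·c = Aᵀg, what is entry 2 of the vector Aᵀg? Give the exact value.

Entry 2 ↔ basis s, so (Aᵀg)_{2} = Σᵢ (s)·gᵢ = (-3)·(-2) + (-1)·(-2) + (0)·(-3) + (3)·(4) + (6)·(23) + (8)·(36) + (9)·(48) = 878.

878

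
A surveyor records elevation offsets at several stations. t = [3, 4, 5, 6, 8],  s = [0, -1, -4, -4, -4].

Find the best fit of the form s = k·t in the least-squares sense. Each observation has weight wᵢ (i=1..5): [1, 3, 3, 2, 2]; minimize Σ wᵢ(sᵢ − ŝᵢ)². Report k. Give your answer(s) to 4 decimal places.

k = -0.5542

Normal-equation sums: Σwᵢ·t·t = 332.
Right-hand side: Σwᵢ·t·s = -184.
So XᵀWX·[k]ᵀ = XᵀWs: [[332]]·[k]ᵀ = [-184]ᵀ.
Hence k = -184 / 332 ≈ -0.554217.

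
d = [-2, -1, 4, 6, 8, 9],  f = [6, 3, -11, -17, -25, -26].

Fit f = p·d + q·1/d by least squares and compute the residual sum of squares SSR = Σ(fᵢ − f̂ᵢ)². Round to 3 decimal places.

Forming AᵀA = [[202, 6]; [6, 7093/5184]] and Aᵀf = [-595, -1267/72]ᵀ gives AᵀA·[p, q]ᵀ = Aᵀf.
Δ = 202·(7093/5184) − 6² = 623081/2592.
p = ((-595)·(7093/5184) − 6·(-1267/72))/(623081/2592) = -3672991/1246162; q = (202·(-1267/72) − 6·(-595))/(623081/2592) = 39816/623081.
Residuals: 85403/623081, 145127/1246162, 482137/623081, 419960/623081, -890038/623081, 647859/1246162; SSR = 4232129/1246162.

SSR = 3.396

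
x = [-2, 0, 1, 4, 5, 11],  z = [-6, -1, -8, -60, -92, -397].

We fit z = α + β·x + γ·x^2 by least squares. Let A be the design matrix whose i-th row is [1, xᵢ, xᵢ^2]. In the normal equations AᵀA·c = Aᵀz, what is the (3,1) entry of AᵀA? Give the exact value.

Row 3 ↔ basis x^2, column 1 ↔ basis 1, so (AᵀA)_{3,1} = Σᵢ x^2 = (4)·(1) + (0)·(1) + (1)·(1) + (16)·(1) + (25)·(1) + (121)·(1) = 167.

167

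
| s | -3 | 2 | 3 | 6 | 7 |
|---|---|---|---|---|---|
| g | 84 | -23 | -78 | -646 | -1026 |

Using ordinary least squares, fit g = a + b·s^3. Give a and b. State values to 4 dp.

a = 2.2791, b = -2.9989

From the data, Σ1 = 5, Σs^3 = 567, Σs^3·s^3 = 165827.
And Σg = -1689, Σs^3·g = -496012.
MᵀM·[a, b]ᵀ = Mᵀg becomes [[5, 567]; [567, 165827]]·[a, b]ᵀ = [-1689, -496012]ᵀ.
det = 5·165827 − 567² = 507646.
a = ((-1689)·165827 − 567·(-496012))/507646 = 1157001/507646; b = (5·(-496012) − 567·(-1689))/507646 = -1522397/507646.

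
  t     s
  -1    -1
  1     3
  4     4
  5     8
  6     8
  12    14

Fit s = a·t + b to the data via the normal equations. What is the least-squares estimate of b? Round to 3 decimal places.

From the data, Σt·t = 223, Σt = 27, Σ1 = 6.
And Σt·s = 276, Σs = 36.
XᵀX·[a, b]ᵀ = Xᵀs becomes [[223, 27]; [27, 6]]·[a, b]ᵀ = [276, 36]ᵀ.
det = 223·6 − 27² = 609.
a = (276·6 − 27·36)/609 = 228/203; b = (223·36 − 27·276)/609 = 192/203.

b = 0.946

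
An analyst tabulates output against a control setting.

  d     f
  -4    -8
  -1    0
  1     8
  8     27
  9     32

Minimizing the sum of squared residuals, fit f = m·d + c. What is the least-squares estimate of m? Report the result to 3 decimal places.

Compute the Gram sums: Σd·d = 163, Σd = 13, Σ1 = 5.
For Aᵀf: Σd·f = 544, Σf = 59.
Normal equations: [[163, 13]; [13, 5]]·[m, c]ᵀ = [544, 59]ᵀ.
Δ = 163·5 − 13² = 646.
m = (544·5 − 13·59)/646 = 1953/646; c = (163·59 − 13·544)/646 = 2545/646.

m = 3.023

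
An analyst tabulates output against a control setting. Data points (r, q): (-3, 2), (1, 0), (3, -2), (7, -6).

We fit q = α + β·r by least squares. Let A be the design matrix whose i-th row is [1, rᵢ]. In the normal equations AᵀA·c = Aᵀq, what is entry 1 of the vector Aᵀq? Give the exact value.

-6

Entry 1 ↔ basis 1, so (Aᵀq)_{1} = Σᵢ qᵢ = (1)·(2) + (1)·(0) + (1)·(-2) + (1)·(-6) = -6.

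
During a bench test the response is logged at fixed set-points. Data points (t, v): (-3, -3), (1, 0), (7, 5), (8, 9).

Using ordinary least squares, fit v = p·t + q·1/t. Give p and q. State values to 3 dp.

With design matrix A, AᵀA = [[123, 4]; [4, 32377/28224]] and Aᵀv = [116, 159/56]ᵀ.
Eliminating q: (32377/28224)·(row 1) − 4·(row 2) gives (1176929/9408)·p = (32377/28224)·116 − 4·(159/56) = 858797/7056, so p = 3435188/3530787.
Then q = ((159/56) − 4·(3435188/3530787))/(32377/28224) = -1079736/1176929.

p = 0.973, q = -0.917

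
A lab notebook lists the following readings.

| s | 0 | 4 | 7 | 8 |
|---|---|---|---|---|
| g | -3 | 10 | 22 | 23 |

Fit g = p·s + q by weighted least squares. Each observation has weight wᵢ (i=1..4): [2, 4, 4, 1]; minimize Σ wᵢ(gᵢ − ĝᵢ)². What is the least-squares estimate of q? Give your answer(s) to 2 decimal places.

Normal-equation sums: Σwᵢ·s·s = 324, Σwᵢ·s = 52, Σwᵢ·1 = 11.
For AᵀWg: Σwᵢ·s·g = 960, Σwᵢ·g = 145.
Δ = 324·11 − 52² = 860.
p = (960·11 − 52·145)/860 = 151/43; q = (324·145 − 52·960)/860 = -147/43.

q = -3.42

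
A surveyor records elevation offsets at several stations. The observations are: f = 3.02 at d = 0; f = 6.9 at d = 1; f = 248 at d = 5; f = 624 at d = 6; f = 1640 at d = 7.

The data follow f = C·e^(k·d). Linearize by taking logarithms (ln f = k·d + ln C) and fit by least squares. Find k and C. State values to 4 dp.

With ln fᵢ as the transformed response and dᵢ as the regressor:
Sums: Σd = 19.0000, Σ(d)² = 111.0000, Σln f = 22.3888, Σd·ln f = 119.9327.
Normal system: [[111.0000, 19.0000]; [19.0000, 5]]·[k, ln C]ᵀ = [119.9327, 22.3888]ᵀ.
Solving (det = 194.0000): k = 0.89833, ln C = 1.06410, so C = exp(1.06410) = 2.89824.

k = 0.8983, C = 2.8982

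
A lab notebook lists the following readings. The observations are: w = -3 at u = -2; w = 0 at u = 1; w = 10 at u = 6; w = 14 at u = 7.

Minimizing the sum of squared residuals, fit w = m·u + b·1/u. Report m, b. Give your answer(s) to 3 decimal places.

The normal equations are: 90·m + 4·b = 164;  4·m + (1145/882)·b = 31/6.
Determinant 90·(1145/882) − 4² = 4941/49.
m = (164·(1145/882) − 4·(31/6))/(4941/49) = 84776/44469; b = (90·(31/6) − 4·164)/(4941/49) = -9359/4941.

m = 1.906, b = -1.894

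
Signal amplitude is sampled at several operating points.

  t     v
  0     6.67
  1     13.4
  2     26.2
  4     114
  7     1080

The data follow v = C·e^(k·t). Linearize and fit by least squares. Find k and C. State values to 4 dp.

k = 0.7280, C = 6.4081

Let Y = ln v. Fitting Y = k·t + ln C by least squares:
Σt = 14.0000, Σ(t)² = 70.0000, Σln v = 19.4795, Σt·ln v = 76.9646.
Equations: 70.0000·k + 14.0000·ln C = 76.9646;  14.0000·k + 5·ln C = 19.4795.
Δ = 70.0000·5 − (14.0000)² = 154.0000; k = (76.9646·5 − 14.0000·19.4795)/154.0000 = 0.72798, ln C = (70.0000·19.4795 − 14.0000·76.9646)/154.0000 = 1.85756, so C = exp(1.85756) = 6.40808.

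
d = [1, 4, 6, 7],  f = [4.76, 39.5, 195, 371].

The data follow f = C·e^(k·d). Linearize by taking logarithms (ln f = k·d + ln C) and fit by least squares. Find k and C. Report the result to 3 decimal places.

k = 0.733, C = 2.239

Linearized form: ln f = k·d + ln C. From the 4 transformed points,
Sums: Σd = 18.0000, Σ(d)² = 102.0000, Σln f = 16.4257, Σd·ln f = 89.3169.
Normal system: [[102.0000, 18.0000]; [18.0000, 4]]·[k, ln C]ᵀ = [89.3169, 16.4257]ᵀ.
Solving (det = 84.0000): k = 0.73338, ln C = 0.80623, so C = exp(0.80623) = 2.23944.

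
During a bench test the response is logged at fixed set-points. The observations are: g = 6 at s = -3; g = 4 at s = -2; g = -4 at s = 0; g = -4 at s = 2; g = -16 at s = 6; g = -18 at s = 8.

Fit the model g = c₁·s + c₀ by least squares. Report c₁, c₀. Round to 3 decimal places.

c₁ = -2.224, c₀ = -1.256

Sums needed: Σs·s = 117, Σs = 11, Σ1 = 6.
Moment sums: Σs·g = -274, Σg = -32.
XᵀX·[c₁, c₀]ᵀ = Xᵀg becomes [[117, 11]; [11, 6]]·[c₁, c₀]ᵀ = [-274, -32]ᵀ.
Eliminating c₀: 6·(row 1) − 11·(row 2) gives 581·c₁ = 6·(-274) − 11·(-32) = -1292, so c₁ = -1292/581.
Then c₀ = ((-32) − 11·(-1292/581))/6 = -730/581.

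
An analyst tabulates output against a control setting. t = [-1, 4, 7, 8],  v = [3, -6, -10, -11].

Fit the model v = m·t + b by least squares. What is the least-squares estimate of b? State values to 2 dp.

Sums needed: Σt·t = 130, Σt = 18, Σ1 = 4.
For Mᵀv: Σt·v = -185, Σv = -24.
Normal equations: [[130, 18]; [18, 4]]·[m, b]ᵀ = [-185, -24]ᵀ.
Determinant 130·4 − 18² = 196.
m = ((-185)·4 − 18·(-24))/196 = -11/7; b = (130·(-24) − 18·(-185))/196 = 15/14.

b = 1.07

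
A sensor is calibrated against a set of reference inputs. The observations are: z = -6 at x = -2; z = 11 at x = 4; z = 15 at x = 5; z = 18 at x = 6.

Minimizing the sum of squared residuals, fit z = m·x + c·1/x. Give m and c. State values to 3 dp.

m = 2.965, c = -0.287

Sums needed: Σx·x = 81, Σx·1/x = 4, Σ1/x·1/x = 1369/3600.
Moment sums: Σx·z = 239, Σ1/x·z = 47/4.
Normal equations: [[81, 4]; [4, 1369/3600]]·[m, c]ᵀ = [239, 47/4]ᵀ.
det = 81·(1369/3600) − 4² = 5921/400.
m = (239·(1369/3600) − 4·(47/4))/(5921/400) = 157991/53289; c = (81·(47/4) − 4·239)/(5921/400) = -1700/5921.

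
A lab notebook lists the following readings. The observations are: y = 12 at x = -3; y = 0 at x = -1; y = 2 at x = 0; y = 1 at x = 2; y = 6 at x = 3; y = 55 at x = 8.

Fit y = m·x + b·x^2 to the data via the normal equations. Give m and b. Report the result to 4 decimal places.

m = -0.9792, b = 0.9811

The normal system AᵀA·[m, b]ᵀ = Aᵀy is [[87, 519]; [519, 4275]]·[m, b]ᵀ = [424, 3686]ᵀ.
Eliminating b: 4275·(row 1) − 519·(row 2) gives 102564·m = 4275·424 − 519·3686 = -100434, so m = -16739/17094.
Then b = (3686 − 519·(-16739/17094))/4275 = 16771/17094.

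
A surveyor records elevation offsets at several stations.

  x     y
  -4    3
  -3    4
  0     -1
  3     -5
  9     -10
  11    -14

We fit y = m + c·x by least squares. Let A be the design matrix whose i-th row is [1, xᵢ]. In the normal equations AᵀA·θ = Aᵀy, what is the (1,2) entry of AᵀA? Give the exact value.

16

Row 1 ↔ basis 1, column 2 ↔ basis x, so (AᵀA)_{1,2} = Σᵢ x = (1)·(-4) + (1)·(-3) + (1)·(0) + (1)·(3) + (1)·(9) + (1)·(11) = 16.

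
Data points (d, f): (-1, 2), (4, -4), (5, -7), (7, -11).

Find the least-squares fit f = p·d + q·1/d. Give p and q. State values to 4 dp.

Normal-equation sums: Σd·d = 91, Σd·1/d = 4, Σ1/d·1/d = 22009/19600.
Moment sums: Σd·f = -130, Σ1/d·f = -209/35.
Eliminating q: (22009/19600)·(row 1) − 4·(row 2) gives (241317/2800)·p = (22009/19600)·(-130) − 4·(-209/35) = -239301/1960, so p = -265890/187691.
Then q = ((-209/35) − 4·(-265890/187691))/(22009/19600) = -7280/26813.

p = -1.4166, q = -0.2715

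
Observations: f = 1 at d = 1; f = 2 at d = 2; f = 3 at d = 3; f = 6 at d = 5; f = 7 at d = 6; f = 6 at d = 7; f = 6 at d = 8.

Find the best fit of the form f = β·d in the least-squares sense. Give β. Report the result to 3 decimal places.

Normal-equation sums: Σd·d = 188.
Right-hand side: Σd·f = 176.
β = 176/188 = 0.93617.

β = 0.936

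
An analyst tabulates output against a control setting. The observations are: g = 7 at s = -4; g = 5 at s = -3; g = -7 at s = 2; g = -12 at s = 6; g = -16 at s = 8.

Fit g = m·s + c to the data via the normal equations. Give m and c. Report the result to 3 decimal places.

m = -1.911, c = -1.160

Entries of XᵀX: Σs·s = 129, Σs = 9, Σ1 = 5.
Right-hand side: Σs·g = -257, Σg = -23.
So XᵀX·[m, c]ᵀ = Xᵀg: [[129, 9]; [9, 5]]·[m, c]ᵀ = [-257, -23]ᵀ.
Δ = 129·5 − 9² = 564.
m = ((-257)·5 − 9·(-23))/564 = -539/282; c = (129·(-23) − 9·(-257))/564 = -109/94.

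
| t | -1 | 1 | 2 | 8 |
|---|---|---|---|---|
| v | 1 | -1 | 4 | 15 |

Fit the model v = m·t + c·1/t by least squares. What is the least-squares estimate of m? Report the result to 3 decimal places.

m = 1.949

The normal equations are: 70·m + 4·c = 126;  4·m + (145/64)·c = 15/8.
(Σt·t = 70, Σt·1/t = 4, Σ1/t·1/t = 145/64, Σt·v = 126, Σ1/t·v = 15/8.)
Determinant 70·(145/64) − 4² = 4563/32.
m = (126·(145/64) − 4·(15/8))/(4563/32) = 2965/1521; c = (70·(15/8) − 4·126)/(4563/32) = -3976/1521.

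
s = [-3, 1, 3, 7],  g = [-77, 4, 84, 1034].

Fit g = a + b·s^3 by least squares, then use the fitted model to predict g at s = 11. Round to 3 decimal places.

ĝ = 4004.191

With design matrix X, XᵀX = [[4, 344]; [344, 119108]] and Xᵀg = [1045, 359013]ᵀ.
det = 4·119108 − 344² = 358096.
a = (1045·119108 − 344·359013)/358096 = 241847/89524; b = (4·359013 − 344·1045)/358096 = 269143/89524.
At s = 11: ĝ = (241847/89524)·(1) + (269143/89524)·(1331) = 89617795/22381.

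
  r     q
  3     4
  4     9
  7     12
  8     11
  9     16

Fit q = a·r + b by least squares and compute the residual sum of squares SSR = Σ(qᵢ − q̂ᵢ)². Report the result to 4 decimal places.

SSR = 12.6269

The normal system MᵀM·[a, b]ᵀ = Mᵀq is [[219, 31]; [31, 5]]·[a, b]ᵀ = [364, 52]ᵀ.
det = 219·5 − 31² = 134.
a = (364·5 − 31·52)/134 = 104/67; b = (219·52 − 31·364)/134 = 52/67.
Residuals: -96/67, 135/67, 24/67, -147/67, 84/67; SSR = 846/67.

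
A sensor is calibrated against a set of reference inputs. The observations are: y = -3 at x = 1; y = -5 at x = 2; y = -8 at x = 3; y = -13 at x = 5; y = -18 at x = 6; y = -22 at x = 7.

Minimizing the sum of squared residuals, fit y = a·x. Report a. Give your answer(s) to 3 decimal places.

a = -2.935

The normal system MᵀM·[a]ᵀ = Mᵀy is [[124]]·[a]ᵀ = [-364]ᵀ.
Hence a = -364 / 124 ≈ -2.93548.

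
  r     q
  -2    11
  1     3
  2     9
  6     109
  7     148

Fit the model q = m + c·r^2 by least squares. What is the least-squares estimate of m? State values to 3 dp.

Entries of MᵀM: Σ1 = 5, Σr^2 = 94, Σr^2·r^2 = 3730.
Right-hand side: Σq = 280, Σr^2·q = 11259.
So MᵀM·[m, c]ᵀ = Mᵀq: [[5, 94]; [94, 3730]]·[m, c]ᵀ = [280, 11259]ᵀ.
Δ = 5·3730 − 94² = 9814.
m = (280·3730 − 94·11259)/9814 = -6973/4907; c = (5·11259 − 94·280)/9814 = 29975/9814.

m = -1.421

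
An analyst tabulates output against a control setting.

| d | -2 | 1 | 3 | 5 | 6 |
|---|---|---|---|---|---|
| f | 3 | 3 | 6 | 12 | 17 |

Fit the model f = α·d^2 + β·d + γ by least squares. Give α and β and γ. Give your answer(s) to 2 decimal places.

α = 0.37, β = 0.24, γ = 2.10

Entries of AᵀA: Σd^2·d^2 = 2019, Σd^2·d = 361, Σd^2 = 75, Σd·d = 75, Σd = 13, Σ1 = 5.
For Aᵀf: Σd^2·f = 981, Σd·f = 177, Σf = 41.
Normal equations: [[2019, 361, 75]; [361, 75, 13]; [75, 13, 5]]·[α, β, γ]ᵀ = [981, 177, 41]ᵀ.
Row-reducing yields α = 4241/11596, β = 2727/11596, γ = 12191/5798.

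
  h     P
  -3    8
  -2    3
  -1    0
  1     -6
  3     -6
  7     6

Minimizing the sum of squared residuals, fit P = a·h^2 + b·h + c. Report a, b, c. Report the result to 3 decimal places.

Sums needed: Σh^2·h^2 = 2581, Σh^2·h = 335, Σh^2 = 73, Σh·h = 73, Σh = 5, Σ1 = 6.
For XᵀP: Σh^2·P = 318, Σh·P = -12, ΣP = 5.
Normal equations: [[2581, 335, 73]; [335, 73, 5]; [73, 5, 6]]·[a, b, c]ᵀ = [318, -12, 5]ᵀ.
Row-reducing yields a = 1581/2954, b = -6991/2954, c = -782/211.

a = 0.535, b = -2.367, c = -3.706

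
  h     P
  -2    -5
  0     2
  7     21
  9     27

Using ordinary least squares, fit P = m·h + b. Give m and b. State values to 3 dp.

m = 2.853, b = 1.265

The normal system XᵀX·[m, b]ᵀ = XᵀP is [[134, 14]; [14, 4]]·[m, b]ᵀ = [400, 45]ᵀ.
det = 134·4 − 14² = 340.
m = (400·4 − 14·45)/340 = 97/34; b = (134·45 − 14·400)/340 = 43/34.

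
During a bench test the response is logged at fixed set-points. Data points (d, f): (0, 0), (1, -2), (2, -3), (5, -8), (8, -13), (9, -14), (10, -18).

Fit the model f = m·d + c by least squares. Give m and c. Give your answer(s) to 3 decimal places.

Entries of AᵀA: Σd·d = 275, Σd = 35, Σ1 = 7.
Right-hand side: Σd·f = -458, Σf = -58.
Normal equations: [[275, 35]; [35, 7]]·[m, c]ᵀ = [-458, -58]ᵀ.
Eliminating c: 7·(row 1) − 35·(row 2) gives 700·m = 7·(-458) − 35·(-58) = -1176, so m = -42/25.
Then c = ((-58) − 35·(-42/25))/7 = 4/35.

m = -1.680, c = 0.114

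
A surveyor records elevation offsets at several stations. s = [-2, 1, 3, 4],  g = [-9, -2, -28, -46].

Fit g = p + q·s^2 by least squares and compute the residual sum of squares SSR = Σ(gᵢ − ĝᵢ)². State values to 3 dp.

SSR = 8.733

Compute the Gram sums: Σ1 = 4, Σs^2 = 30, Σs^2·s^2 = 354.
And Σg = -85, Σs^2·g = -1026.
So MᵀM·[p, q]ᵀ = Mᵀg: [[4, 30]; [30, 354]]·[p, q]ᵀ = [-85, -1026]ᵀ.
det = 4·354 − 30² = 516.
p = ((-85)·354 − 30·(-1026))/516 = 115/86; q = (4·(-1026) − 30·(-85))/516 = -259/86.
Residuals: 147/86, -14/43, -96/43, 73/86; SSR = 751/86.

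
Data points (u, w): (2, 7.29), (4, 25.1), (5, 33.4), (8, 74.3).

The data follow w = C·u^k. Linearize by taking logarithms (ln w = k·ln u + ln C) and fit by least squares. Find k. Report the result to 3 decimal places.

k = 1.668

Taking logs, ln w = k·ln u + ln C, so regress ln w on ln u.
XᵀX = [[9.3166, 5.7683]; [5.7683, 4]], rhs = [20.4501, 13.0260]ᵀ  (here Σln u = 5.7683, Σ(ln u)² = 9.3166, Σln w = 13.0260, Σln u·ln w = 20.4501).
Solving (det = 3.9930): k = 1.66838, ln C = 0.85058.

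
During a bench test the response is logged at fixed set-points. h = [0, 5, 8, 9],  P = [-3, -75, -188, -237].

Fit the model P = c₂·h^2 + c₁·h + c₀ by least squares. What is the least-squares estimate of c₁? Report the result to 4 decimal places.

AᵀA·[c₂, c₁, c₀]ᵀ = AᵀP reads: 11282·c₂ + 1366·c₁ + 170·c₀ = -33104;  1366·c₂ + 170·c₁ + 22·c₀ = -4012;  170·c₂ + 22·c₁ + 4·c₀ = -503.
Row-reducing yields c₂ = -3149/1086, c₁ = 47/543, c₀ = -1083/362.

c₁ = 0.0866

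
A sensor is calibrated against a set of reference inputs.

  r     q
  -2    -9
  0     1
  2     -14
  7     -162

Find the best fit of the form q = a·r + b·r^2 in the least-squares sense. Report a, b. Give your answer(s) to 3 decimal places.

a = -1.382, b = -3.106

The normal system AᵀA·[a, b]ᵀ = Aᵀq is [[57, 343]; [343, 2433]]·[a, b]ᵀ = [-1144, -8030]ᵀ.
Determinant 57·2433 − 343² = 21032.
a = ((-1144)·2433 − 343·(-8030))/21032 = -1321/956; b = (57·(-8030) − 343·(-1144))/21032 = -2969/956.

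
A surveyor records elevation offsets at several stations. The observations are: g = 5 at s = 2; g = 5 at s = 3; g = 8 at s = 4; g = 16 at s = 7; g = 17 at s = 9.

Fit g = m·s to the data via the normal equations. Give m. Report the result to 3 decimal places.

The normal system MᵀM·[m]ᵀ = Mᵀg is [[159]]·[m]ᵀ = [322]ᵀ.
m = 322/159 = 2.02516.

m = 2.025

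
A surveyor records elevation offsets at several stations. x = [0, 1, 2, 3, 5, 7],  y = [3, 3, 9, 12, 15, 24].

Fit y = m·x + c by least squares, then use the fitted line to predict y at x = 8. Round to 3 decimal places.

ŷ = 26.000

Sums needed: Σx·x = 88, Σx = 18, Σ1 = 6.
And Σx·y = 300, Σy = 66.
So AᵀA·[m, c]ᵀ = Aᵀy: [[88, 18]; [18, 6]]·[m, c]ᵀ = [300, 66]ᵀ.
Δ = 88·6 − 18² = 204.
m = (300·6 − 18·66)/204 = 3; c = (88·66 − 18·300)/204 = 2.
At x = 8: ŷ = (3)·(8) + (2)·(1) = 26.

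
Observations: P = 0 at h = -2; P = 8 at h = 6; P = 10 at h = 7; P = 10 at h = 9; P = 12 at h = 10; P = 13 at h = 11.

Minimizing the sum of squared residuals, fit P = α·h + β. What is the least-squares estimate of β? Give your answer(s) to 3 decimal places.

AᵀA·[α, β]ᵀ = AᵀP reads: 391·α + 41·β = 471;  41·α + 6·β = 53.
Eliminating β: 6·(row 1) − 41·(row 2) gives 665·α = 6·471 − 41·53 = 653, so α = 653/665.
Then β = (53 − 41·(653/665))/6 = 1412/665.

β = 2.123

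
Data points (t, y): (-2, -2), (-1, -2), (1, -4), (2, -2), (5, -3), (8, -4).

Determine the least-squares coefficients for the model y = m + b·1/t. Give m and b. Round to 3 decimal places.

Normal-equation sums: Σ1 = 6, Σ1/t = 13/40, Σ1/t·1/t = 4089/1600.
Moment sums: Σy = -17, Σ1/t·y = -31/10.
So AᵀA·[m, b]ᵀ = Aᵀy: [[6, 13/40]; [13/40, 4089/1600]]·[m, b]ᵀ = [-17, -31/10]ᵀ.
Determinant 6·(4089/1600) − (13/40)² = 4873/320.
m = ((-17)·(4089/1600) − (13/40)·(-31/10))/(4873/320) = -67901/24365; b = (6·(-31/10) − (13/40)·(-17))/(4873/320) = -4184/4873.

m = -2.787, b = -0.859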